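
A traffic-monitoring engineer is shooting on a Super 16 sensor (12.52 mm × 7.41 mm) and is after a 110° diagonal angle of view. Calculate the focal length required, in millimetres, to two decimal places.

5.09 mm

Sensor diagonal = √(12.52² + 7.41²) = √211.6585 ≈ 14.5485 mm.
From α = 2·arctan(d/2f) we get f = d / (2·tan(α/2)).
With d = 14.5485 mm and α/2 = 55°, tan(α/2) ≈ 1.42815, so f ≈ 14.5485 / 2.85630 ≈ 5.0935 mm.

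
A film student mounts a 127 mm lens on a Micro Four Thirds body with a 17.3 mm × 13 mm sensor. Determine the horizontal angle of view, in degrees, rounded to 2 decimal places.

7.79°

Angle of view α = 2·arctan(w/2f) with w = 17.3 mm and f = 127 mm.
w/2f = 0.06811; arctan(0.06811) ≈ 3.8964°, so α ≈ 7.7928°.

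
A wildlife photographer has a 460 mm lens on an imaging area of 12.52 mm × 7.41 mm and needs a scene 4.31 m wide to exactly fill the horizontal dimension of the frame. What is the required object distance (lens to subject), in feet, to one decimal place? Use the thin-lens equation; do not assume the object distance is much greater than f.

521.0 ft

W: 4.31 m = 4310 mm.
Magnification m = w/W = dᵢ/dₒ; combined with 1/f = 1/dₒ + 1/dᵢ this gives dₒ = f·(1 + W/w).
dₒ = 460 mm × (1 + 4310/12.52) = 460 × 345.2492 ≈ 158814.633 mm = 158814.633/304.8 ft = 521.045 ft.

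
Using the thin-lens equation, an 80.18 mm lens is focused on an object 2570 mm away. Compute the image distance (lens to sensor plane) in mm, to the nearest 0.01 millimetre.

1/dᵢ = 1/f − 1/dₒ = 1/80.18 − 1/2570 = 0.0120828 mm⁻¹.
dᵢ = 1/0.0120828 ≈ 82.7620 mm.

82.76 mm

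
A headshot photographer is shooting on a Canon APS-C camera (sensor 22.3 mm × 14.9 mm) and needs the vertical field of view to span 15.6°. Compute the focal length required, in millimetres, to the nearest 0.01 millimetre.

54.39 mm

From α = 2·arctan(h/2f) we get f = h / (2·tan(α/2)).
With h = 14.9 mm and α/2 = 7.8°, tan(α/2) ≈ 0.13698, so f ≈ 14.9 / 0.27397 ≈ 54.3863 mm.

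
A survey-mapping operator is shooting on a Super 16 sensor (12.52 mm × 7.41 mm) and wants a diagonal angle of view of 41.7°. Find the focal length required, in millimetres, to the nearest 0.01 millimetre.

Sensor diagonal = √(12.52² + 7.41²) = √211.6585 ≈ 14.5485 mm.
From α = 2·arctan(d/2f) we get f = d / (2·tan(α/2)).
With d = 14.5485 mm and α/2 = 20.85°, tan(α/2) ≈ 0.38086, so f ≈ 14.5485 / 0.76173 ≈ 19.0994 mm.

19.10 mm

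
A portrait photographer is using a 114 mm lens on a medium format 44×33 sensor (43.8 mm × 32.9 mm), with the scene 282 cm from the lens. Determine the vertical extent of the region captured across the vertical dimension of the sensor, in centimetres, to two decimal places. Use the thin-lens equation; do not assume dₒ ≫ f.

78.09 cm

dₒ: 282 cm = 2820 mm.
Similar triangles through the lens centre give W/dₒ = h/dᵢ; with 1/f = 1/dₒ + 1/dᵢ this gives W = h·(dₒ − f)/f.
W = 32.9 mm × (2820 − 114) / 114 = 32.9 × 23.7368 ≈ 780.942 mm = 78.0942 cm.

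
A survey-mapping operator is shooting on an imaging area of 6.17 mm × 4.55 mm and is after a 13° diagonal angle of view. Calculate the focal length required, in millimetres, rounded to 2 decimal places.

33.64 mm

Sensor diagonal = √(6.17² + 4.55²) = √58.7714 ≈ 7.6663 mm.
From α = 2·arctan(d/2f) we get f = d / (2·tan(α/2)).
With d = 7.6663 mm and α/2 = 6.5°, tan(α/2) ≈ 0.11394, so f ≈ 7.6663 / 0.22787 ≈ 33.6429 mm.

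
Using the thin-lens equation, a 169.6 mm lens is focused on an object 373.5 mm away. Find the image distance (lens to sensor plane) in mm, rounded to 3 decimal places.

1/dᵢ = 1/f − 1/dₒ = 1/169.6 − 1/373.5 = 0.0032189 mm⁻¹.
dᵢ = 1/0.0032189 ≈ 310.6699 mm.

310.670 mm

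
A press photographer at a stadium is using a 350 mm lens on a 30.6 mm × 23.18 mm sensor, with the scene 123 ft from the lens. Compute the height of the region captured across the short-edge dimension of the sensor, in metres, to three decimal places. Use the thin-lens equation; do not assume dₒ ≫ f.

dₒ: 123 ft × 304.8 mm/ft = 37490.40 mm.
Similar triangles through the lens centre give W/dₒ = h/dᵢ; with 1/f = 1/dₒ + 1/dᵢ this gives W = h·(dₒ − f)/f.
W = 23.18 mm × (37490.4 − 350) / 350 = 23.18 × 106.1154 ≈ 2459.756 mm = 2.45976 m.

2.460 m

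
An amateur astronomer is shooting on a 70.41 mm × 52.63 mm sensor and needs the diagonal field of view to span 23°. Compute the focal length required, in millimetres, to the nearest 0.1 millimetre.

216.0 mm

Sensor diagonal = √(70.41² + 52.63²) = √7727.4850 ≈ 87.9061 mm.
From α = 2·arctan(d/2f) we get f = d / (2·tan(α/2)).
With d = 87.9061 mm and α/2 = 11.5°, tan(α/2) ≈ 0.20345, so f ≈ 87.9061 / 0.40690 ≈ 216.0362 mm.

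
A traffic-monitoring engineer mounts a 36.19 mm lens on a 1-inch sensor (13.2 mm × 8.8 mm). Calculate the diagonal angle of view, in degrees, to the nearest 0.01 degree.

Sensor diagonal = √(13.2² + 8.8²) = √251.6800 ≈ 15.8644 mm.
Angle of view α = 2·arctan(d/2f) with d = 15.8644 mm and f = 36.19 mm.
d/2f = 0.21918; arctan(0.21918) ≈ 12.3627°, so α ≈ 24.7255°.

24.73°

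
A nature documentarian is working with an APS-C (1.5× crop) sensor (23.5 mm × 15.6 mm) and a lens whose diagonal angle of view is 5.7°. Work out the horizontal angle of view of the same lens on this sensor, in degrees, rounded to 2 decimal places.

Sensor diagonal = √(23.5² + 15.6²) = √795.6100 ≈ 28.2066 mm.
From the diagonal AOV: f = 28.2066 / (2·tan(2.85°)) = 28.2066 / 0.09957 ≈ 283.2954 mm.
Horizontal AOV = 2·arctan(23.5 / (2 × 283.2954)) = 2·arctan(0.04148) ≈ 4.7501°.

4.75°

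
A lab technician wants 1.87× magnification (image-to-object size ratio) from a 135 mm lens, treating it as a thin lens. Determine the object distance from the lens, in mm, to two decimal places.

207.19 mm

With m = dᵢ/dₒ and 1/f = 1/dₒ + 1/dᵢ, substituting dᵢ = m·dₒ gives 1/f = (1 + 1/m)/dₒ, hence dₒ = f·(1 + 1/m).
dₒ = 135 × (1 + 1/1.87) = 135 × 1.53476 ≈ 207.193 mm.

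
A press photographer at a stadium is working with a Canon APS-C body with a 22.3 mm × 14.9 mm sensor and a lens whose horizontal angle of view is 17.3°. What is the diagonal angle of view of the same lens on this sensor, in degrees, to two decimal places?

From the horizontal AOV: f = 22.3 / (2·tan(8.65°)) = 22.3 / 0.30426 ≈ 73.2933 mm.
Sensor diagonal = √(22.3² + 14.9²) = √719.3000 ≈ 26.8198 mm.
Diagonal AOV = 2·arctan(26.8198 / (2 × 73.2933)) = 2·arctan(0.18296) ≈ 20.7365°.

20.74°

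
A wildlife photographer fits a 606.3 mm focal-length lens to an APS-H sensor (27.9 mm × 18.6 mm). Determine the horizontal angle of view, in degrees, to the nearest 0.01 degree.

2.64°

Angle of view α = 2·arctan(w/2f) with w = 27.9 mm and f = 606.3 mm.
w/2f = 0.02301; arctan(0.02301) ≈ 1.3181°, so α ≈ 2.6361°.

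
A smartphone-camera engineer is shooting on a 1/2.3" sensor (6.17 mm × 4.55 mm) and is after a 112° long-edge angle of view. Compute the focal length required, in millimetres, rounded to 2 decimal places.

From α = 2·arctan(w/2f) we get f = w / (2·tan(α/2)).
With w = 6.17 mm and α/2 = 56°, tan(α/2) ≈ 1.48256, so f ≈ 6.17 / 2.96512 ≈ 2.0809 mm.

2.08 mm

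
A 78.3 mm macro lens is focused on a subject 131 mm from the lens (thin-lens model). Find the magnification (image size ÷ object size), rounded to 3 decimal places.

1.486×

Thin lens: 1/f = 1/dₒ + 1/dᵢ → 1/dᵢ = 1/78.3 − 1/131 = 0.0051378 mm⁻¹, so dᵢ ≈ 194.6357 mm.
Magnification m = dᵢ/dₒ = 194.6357/131 ≈ 1.48577.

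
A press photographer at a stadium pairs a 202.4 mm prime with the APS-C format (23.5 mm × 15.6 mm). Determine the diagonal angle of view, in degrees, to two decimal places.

Sensor diagonal = √(23.5² + 15.6²) = √795.6100 ≈ 28.2066 mm.
Angle of view α = 2·arctan(d/2f) with d = 28.2066 mm and f = 202.4 mm.
d/2f = 0.06968; arctan(0.06968) ≈ 3.9859°, so α ≈ 7.9719°.

7.97°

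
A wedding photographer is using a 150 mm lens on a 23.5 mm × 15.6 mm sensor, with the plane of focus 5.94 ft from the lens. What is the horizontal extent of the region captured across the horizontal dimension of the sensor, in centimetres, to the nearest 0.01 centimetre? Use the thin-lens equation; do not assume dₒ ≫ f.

dₒ: 5.94 ft × 304.8 mm/ft = 1810.51 mm.
Similar triangles through the lens centre give W/dₒ = w/dᵢ; with 1/f = 1/dₒ + 1/dᵢ this gives W = w·(dₒ − f)/f.
W = 23.5 mm × (1810.51 − 150) / 150 = 23.5 × 11.0701 ≈ 260.147 mm = 26.0147 cm.

26.01 cm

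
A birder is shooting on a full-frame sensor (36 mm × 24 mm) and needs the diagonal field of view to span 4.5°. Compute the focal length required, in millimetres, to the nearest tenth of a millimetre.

550.6 mm

Sensor diagonal = √(36² + 24²) = √1872.0000 ≈ 43.2666 mm.
From α = 2·arctan(d/2f) we get f = d / (2·tan(α/2)).
With d = 43.2666 mm and α/2 = 2.25°, tan(α/2) ≈ 0.03929, so f ≈ 43.2666 / 0.07858 ≈ 550.6044 mm.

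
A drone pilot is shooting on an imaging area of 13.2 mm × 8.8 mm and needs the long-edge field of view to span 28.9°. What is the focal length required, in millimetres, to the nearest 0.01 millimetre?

25.61 mm

From α = 2·arctan(w/2f) we get f = w / (2·tan(α/2)).
With w = 13.2 mm and α/2 = 14.45°, tan(α/2) ≈ 0.25769, so f ≈ 13.2 / 0.51537 ≈ 25.6125 mm.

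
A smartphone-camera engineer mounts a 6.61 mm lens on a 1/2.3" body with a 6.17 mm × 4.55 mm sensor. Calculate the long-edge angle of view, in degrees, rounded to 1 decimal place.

50.0°

Angle of view α = 2·arctan(w/2f) with w = 6.17 mm and f = 6.61 mm.
w/2f = 0.46672; arctan(0.46672) ≈ 25.0193°, so α ≈ 50.0385°.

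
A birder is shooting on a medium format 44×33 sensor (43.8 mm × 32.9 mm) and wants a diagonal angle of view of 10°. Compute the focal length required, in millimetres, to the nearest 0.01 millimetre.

Sensor diagonal = √(43.8² + 32.9²) = √3000.8500 ≈ 54.7800 mm.
From α = 2·arctan(d/2f) we get f = d / (2·tan(α/2)).
With d = 54.7800 mm and α/2 = 5°, tan(α/2) ≈ 0.08749, so f ≈ 54.7800 / 0.17498 ≈ 313.0692 mm.

313.07 mm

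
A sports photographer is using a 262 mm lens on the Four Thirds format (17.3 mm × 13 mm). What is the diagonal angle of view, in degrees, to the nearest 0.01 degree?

4.73°

Sensor diagonal = √(17.3² + 13²) = √468.2900 ≈ 21.6400 mm.
Angle of view α = 2·arctan(d/2f) with d = 21.6400 mm and f = 262 mm.
d/2f = 0.04130; arctan(0.04130) ≈ 2.3648°, so α ≈ 4.7297°.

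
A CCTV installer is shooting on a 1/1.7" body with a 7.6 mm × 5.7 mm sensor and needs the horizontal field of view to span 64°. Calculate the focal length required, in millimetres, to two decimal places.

From α = 2·arctan(w/2f) we get f = w / (2·tan(α/2)).
With w = 7.6 mm and α/2 = 32°, tan(α/2) ≈ 0.62487, so f ≈ 7.6 / 1.24974 ≈ 6.0813 mm.

6.08 mm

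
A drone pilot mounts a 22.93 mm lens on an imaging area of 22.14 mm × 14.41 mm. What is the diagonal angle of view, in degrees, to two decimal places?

Sensor diagonal = √(22.14² + 14.41²) = √697.8277 ≈ 26.4164 mm.
Angle of view α = 2·arctan(d/2f) with d = 26.4164 mm and f = 22.93 mm.
d/2f = 0.57602; arctan(0.57602) ≈ 29.9429°, so α ≈ 59.8859°.

59.89°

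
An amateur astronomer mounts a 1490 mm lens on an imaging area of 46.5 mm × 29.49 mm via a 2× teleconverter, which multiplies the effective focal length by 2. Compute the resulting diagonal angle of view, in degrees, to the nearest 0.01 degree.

1.06°

Effective focal length f = 1490 × 2 = 2980 mm.
Sensor diagonal = √(46.5² + 29.49²) = √3031.9101 ≈ 55.0628 mm.
α = 2·arctan(55.063 / (2 × 2980)) = 2·arctan(0.00924) ≈ 1.0586°.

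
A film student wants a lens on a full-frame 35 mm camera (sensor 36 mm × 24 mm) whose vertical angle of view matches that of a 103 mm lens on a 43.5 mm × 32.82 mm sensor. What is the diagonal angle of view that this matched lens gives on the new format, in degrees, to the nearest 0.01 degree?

32.05°

Equal vertical AOV ⇒ f₂ = f₁ · 24/32.82 = 103 × 0.73126 ≈ 75.3199 mm.
Sensor diagonal = √(36² + 24²) = √1872.0000 ≈ 43.2666 mm.
Diagonal AOV on the new format = 2·arctan(43.2666 / (2 × 75.3199)) = 2·arctan(0.28722) ≈ 32.0501°.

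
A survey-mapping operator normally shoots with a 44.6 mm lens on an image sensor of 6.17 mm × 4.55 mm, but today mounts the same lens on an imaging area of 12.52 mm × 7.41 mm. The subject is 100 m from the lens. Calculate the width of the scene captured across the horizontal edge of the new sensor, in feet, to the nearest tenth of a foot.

92.1 ft

The focal length stays 44.6 mm; the relevant sensor dimension is now w = 12.52 mm. Object distance dₒ = 100 m = 100000 mm.
Thin-lens field width W = w·(dₒ − f)/f = 12.52 × (100000 − 44.6)/44.6 ≈ 28059.229 mm = 28059.229/304.8 ft = 92.0578 ft.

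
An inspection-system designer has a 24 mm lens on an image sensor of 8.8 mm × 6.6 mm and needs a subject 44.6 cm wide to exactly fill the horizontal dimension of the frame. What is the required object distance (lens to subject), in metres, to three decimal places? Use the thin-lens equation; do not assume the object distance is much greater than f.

1.240 m

W: 44.6 cm = 446 mm.
Magnification m = w/W = dᵢ/dₒ; combined with 1/f = 1/dₒ + 1/dᵢ this gives dₒ = f·(1 + W/w).
dₒ = 24 mm × (1 + 446/8.8) = 24 × 51.6818 ≈ 1240.364 mm = 1.24036 m.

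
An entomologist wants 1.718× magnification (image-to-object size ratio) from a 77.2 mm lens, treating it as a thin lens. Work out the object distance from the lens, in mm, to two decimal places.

With m = dᵢ/dₒ and 1/f = 1/dₒ + 1/dᵢ, substituting dᵢ = m·dₒ gives 1/f = (1 + 1/m)/dₒ, hence dₒ = f·(1 + 1/m).
dₒ = 77.2 × (1 + 1/1.718) = 77.2 × 1.58207 ≈ 122.136 mm.

122.14 mm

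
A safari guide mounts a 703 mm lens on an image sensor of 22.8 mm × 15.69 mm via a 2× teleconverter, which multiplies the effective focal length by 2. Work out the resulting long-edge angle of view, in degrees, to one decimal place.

Effective focal length f = 703 × 2 = 1406 mm.
α = 2·arctan(22.8 / (2 × 1406)) = 2·arctan(0.00811) ≈ 0.9291°.

0.9°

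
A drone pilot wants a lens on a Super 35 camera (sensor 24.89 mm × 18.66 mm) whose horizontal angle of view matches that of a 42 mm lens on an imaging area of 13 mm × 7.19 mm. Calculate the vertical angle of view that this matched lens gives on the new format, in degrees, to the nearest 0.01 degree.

13.24°

Equal horizontal AOV ⇒ f₂ = f₁ · 24.89/13 = 42 × 1.91462 ≈ 80.4138 mm.
Vertical AOV on the new format = 2·arctan(18.66 / (2 × 80.4138)) = 2·arctan(0.11602) ≈ 13.2363°.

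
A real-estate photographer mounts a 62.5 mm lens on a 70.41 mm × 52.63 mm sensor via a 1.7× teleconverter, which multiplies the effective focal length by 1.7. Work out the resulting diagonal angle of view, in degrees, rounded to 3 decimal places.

Effective focal length f = 62.5 × 1.7 = 106.25 mm.
Sensor diagonal = √(70.41² + 52.63²) = √7727.4850 ≈ 87.9061 mm.
α = 2·arctan(87.906 / (2 × 106.25)) = 2·arctan(0.41368) ≈ 44.9474°.

44.947°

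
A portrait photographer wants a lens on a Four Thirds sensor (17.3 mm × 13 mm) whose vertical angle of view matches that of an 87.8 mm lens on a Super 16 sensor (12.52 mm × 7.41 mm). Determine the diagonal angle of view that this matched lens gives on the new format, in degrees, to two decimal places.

Equal vertical AOV ⇒ f₂ = f₁ · 13/7.41 = 87.8 × 1.75439 ≈ 154.0351 mm.
Sensor diagonal = √(17.3² + 13²) = √468.2900 ≈ 21.6400 mm.
Diagonal AOV on the new format = 2·arctan(21.6400 / (2 × 154.0351)) = 2·arctan(0.07024) ≈ 8.0361°.

8.04°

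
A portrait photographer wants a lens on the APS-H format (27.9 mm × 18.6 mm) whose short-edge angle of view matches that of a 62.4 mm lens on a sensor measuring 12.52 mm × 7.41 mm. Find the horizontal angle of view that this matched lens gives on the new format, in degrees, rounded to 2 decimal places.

Equal short-edge AOV ⇒ f₂ = f₁ · 18.6/7.41 = 62.4 × 2.51012 ≈ 156.6316 mm.
Horizontal AOV on the new format = 2·arctan(27.9 / (2 × 156.6316)) = 2·arctan(0.08906) ≈ 10.1790°.

10.18°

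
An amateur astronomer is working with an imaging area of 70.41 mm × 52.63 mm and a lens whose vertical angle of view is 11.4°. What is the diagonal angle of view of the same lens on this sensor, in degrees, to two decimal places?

From the vertical AOV: f = 52.63 / (2·tan(5.7°)) = 52.63 / 0.19963 ≈ 263.6423 mm.
Sensor diagonal = √(70.41² + 52.63²) = √7727.4850 ≈ 87.9061 mm.
Diagonal AOV = 2·arctan(87.9061 / (2 × 263.6423)) = 2·arctan(0.16671) ≈ 18.9300°.

18.93°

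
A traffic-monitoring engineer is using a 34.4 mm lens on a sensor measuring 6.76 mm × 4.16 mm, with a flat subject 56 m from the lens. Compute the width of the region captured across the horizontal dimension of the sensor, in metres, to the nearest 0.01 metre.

11.00 m

dₒ: 56 m = 56000 mm.
Similar triangles through the lens centre give W/dₒ = w/dᵢ; with 1/f = 1/dₒ + 1/dᵢ this gives W = w·(dₒ − f)/f.
W = 6.76 mm × (56000 − 34.4) / 34.4 = 6.76 × 1626.9070 ≈ 10997.891 mm = 10.9979 m.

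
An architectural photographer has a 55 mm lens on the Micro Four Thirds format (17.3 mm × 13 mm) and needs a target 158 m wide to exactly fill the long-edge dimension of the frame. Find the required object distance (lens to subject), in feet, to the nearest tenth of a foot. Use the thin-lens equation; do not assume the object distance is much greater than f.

W: 158 m = 158000 mm.
Magnification m = w/W = dᵢ/dₒ; combined with 1/f = 1/dₒ + 1/dᵢ this gives dₒ = f·(1 + W/w).
dₒ = 55 mm × (1 + 158000/17.3) = 55 × 9133.9480 ≈ 502367.139 mm = 502367.139/304.8 ft = 1648.19 ft.

1648.2 ft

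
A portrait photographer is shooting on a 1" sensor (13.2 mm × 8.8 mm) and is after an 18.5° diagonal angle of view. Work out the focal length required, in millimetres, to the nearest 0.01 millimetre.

Sensor diagonal = √(13.2² + 8.8²) = √251.6800 ≈ 15.8644 mm.
From α = 2·arctan(d/2f) we get f = d / (2·tan(α/2)).
With d = 15.8644 mm and α/2 = 9.25°, tan(α/2) ≈ 0.16286, so f ≈ 15.8644 / 0.32572 ≈ 48.7056 mm.

48.71 mm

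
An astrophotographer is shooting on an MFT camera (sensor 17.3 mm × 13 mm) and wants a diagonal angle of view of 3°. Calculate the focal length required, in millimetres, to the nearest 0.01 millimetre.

413.20 mm

Sensor diagonal = √(17.3² + 13²) = √468.2900 ≈ 21.6400 mm.
From α = 2·arctan(d/2f) we get f = d / (2·tan(α/2)).
With d = 21.6400 mm and α/2 = 1.5°, tan(α/2) ≈ 0.02619, so f ≈ 21.6400 / 0.05237 ≈ 413.1993 mm.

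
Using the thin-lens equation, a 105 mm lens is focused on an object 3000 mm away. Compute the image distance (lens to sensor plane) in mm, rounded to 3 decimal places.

1/dᵢ = 1/f − 1/dₒ = 1/105 − 1/3000 = 0.0091905 mm⁻¹.
dᵢ = 1/0.0091905 ≈ 108.8083 mm.

108.808 mm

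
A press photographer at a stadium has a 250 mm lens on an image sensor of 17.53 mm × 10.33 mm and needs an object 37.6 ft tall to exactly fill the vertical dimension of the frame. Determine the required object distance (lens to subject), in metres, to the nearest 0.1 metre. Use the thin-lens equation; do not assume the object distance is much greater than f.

277.6 m

W: 37.6 ft × 304.8 mm/ft = 11460.48 mm.
Magnification m = h/W = dᵢ/dₒ; combined with 1/f = 1/dₒ + 1/dᵢ this gives dₒ = f·(1 + W/h).
dₒ = 250 mm × (1 + 11460.5/10.33) = 250 × 1110.4366 ≈ 277609.139 mm = 277.609 m.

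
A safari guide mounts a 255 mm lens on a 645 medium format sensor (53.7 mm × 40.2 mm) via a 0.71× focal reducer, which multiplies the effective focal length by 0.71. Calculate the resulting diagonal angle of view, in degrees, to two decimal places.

20.99°

Effective focal length f = 255 × 0.71 = 181.05 mm.
Sensor diagonal = √(53.7² + 40.2²) = √4499.7300 ≈ 67.0800 mm.
α = 2·arctan(67.080 / (2 × 181.05)) = 2·arctan(0.18525) ≈ 20.9904°.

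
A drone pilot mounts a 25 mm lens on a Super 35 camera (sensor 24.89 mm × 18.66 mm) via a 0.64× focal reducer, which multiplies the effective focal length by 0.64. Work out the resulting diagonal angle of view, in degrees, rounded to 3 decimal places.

88.380°

Effective focal length f = 25 × 0.64 = 16 mm.
Sensor diagonal = √(24.89² + 18.66²) = √967.7077 ≈ 31.1080 mm.
α = 2·arctan(31.108 / (2 × 16)) = 2·arctan(0.97213) ≈ 88.3804°.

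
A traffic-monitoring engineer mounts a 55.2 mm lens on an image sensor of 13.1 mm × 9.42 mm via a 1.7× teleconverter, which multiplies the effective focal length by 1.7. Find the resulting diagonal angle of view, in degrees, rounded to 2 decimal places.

9.83°

Effective focal length f = 55.2 × 1.7 = 93.84 mm.
Sensor diagonal = √(13.1² + 9.42²) = √260.3464 ≈ 16.1353 mm.
α = 2·arctan(16.135 / (2 × 93.84)) = 2·arctan(0.08597) ≈ 9.8275°.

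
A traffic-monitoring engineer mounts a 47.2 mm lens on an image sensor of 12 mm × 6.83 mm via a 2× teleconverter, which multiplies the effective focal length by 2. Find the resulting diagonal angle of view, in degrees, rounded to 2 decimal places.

8.37°

Effective focal length f = 47.2 × 2 = 94.4 mm.
Sensor diagonal = √(12² + 6.83²) = √190.6489 ≈ 13.8076 mm.
α = 2·arctan(13.808 / (2 × 94.4)) = 2·arctan(0.07313) ≈ 8.3656°.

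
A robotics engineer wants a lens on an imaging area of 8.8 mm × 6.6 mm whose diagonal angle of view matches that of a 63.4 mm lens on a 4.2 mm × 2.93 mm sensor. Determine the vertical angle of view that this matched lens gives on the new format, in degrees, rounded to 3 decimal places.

Sensor diagonal = √(4.2² + 2.93²) = √26.2249 ≈ 5.1210 mm.
Sensor diagonal = √(8.8² + 6.6²) = √121.0000 ≈ 11.0000 mm.
Equal diagonal AOV ⇒ f₂ = f₁ · 11.0000/5.1210 = 63.4 × 2.14801 ≈ 136.1837 mm.
Vertical AOV on the new format = 2·arctan(6.6 / (2 × 136.1837)) = 2·arctan(0.02423) ≈ 2.7762°.

2.776°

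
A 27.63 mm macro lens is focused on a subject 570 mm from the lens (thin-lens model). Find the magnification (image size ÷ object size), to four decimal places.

Thin lens: 1/f = 1/dₒ + 1/dᵢ → 1/dᵢ = 1/27.63 − 1/570 = 0.0344382 mm⁻¹, so dᵢ ≈ 29.0376 mm.
Magnification m = dᵢ/dₒ = 29.0376/570 ≈ 0.05094.

0.0509×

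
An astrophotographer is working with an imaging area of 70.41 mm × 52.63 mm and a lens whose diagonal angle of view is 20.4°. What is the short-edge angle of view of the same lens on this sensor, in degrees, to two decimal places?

Sensor diagonal = √(70.41² + 52.63²) = √7727.4850 ≈ 87.9061 mm.
From the diagonal AOV: f = 87.9061 / (2·tan(10.2°)) = 87.9061 / 0.35986 ≈ 244.2808 mm.
Short-edge AOV = 2·arctan(52.63 / (2 × 244.2808)) = 2·arctan(0.10772) ≈ 12.2969°.

12.30°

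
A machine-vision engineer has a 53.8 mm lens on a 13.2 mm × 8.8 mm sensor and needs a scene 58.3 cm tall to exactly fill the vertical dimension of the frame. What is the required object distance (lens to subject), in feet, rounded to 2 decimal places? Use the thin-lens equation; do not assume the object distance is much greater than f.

11.87 ft

W: 58.3 cm = 583 mm.
Magnification m = h/W = dᵢ/dₒ; combined with 1/f = 1/dₒ + 1/dᵢ this gives dₒ = f·(1 + W/h).
dₒ = 53.8 mm × (1 + 583/8.8) = 53.8 × 67.2500 ≈ 3618.050 mm = 3618.050/304.8 ft = 11.8702 ft.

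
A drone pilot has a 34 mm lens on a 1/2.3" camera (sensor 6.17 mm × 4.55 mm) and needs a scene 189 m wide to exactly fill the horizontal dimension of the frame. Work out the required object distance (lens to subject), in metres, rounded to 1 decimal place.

1041.5 m

W: 189 m = 189000 mm.
Magnification m = w/W = dᵢ/dₒ; combined with 1/f = 1/dₒ + 1/dᵢ this gives dₒ = f·(1 + W/w).
dₒ = 34 mm × (1 + 189000/6.17) = 34 × 30633.0908 ≈ 1041525.086 mm = 1041.53 m.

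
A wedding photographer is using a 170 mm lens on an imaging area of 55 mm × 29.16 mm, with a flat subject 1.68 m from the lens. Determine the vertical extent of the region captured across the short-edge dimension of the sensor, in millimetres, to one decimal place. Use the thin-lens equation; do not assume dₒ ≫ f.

259.0 mm

dₒ: 1.68 m = 1680 mm.
Similar triangles through the lens centre give W/dₒ = h/dᵢ; with 1/f = 1/dₒ + 1/dᵢ this gives W = h·(dₒ − f)/f.
W = 29.16 mm × (1680 − 170) / 170 = 29.16 × 8.8824 ≈ 259.009 mm.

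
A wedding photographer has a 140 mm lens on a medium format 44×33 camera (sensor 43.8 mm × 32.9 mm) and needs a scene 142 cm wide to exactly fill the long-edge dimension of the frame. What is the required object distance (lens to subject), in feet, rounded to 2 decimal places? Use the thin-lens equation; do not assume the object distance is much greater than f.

15.35 ft

W: 142 cm = 1420 mm.
Magnification m = w/W = dᵢ/dₒ; combined with 1/f = 1/dₒ + 1/dᵢ this gives dₒ = f·(1 + W/w).
dₒ = 140 mm × (1 + 1420/43.8) = 140 × 33.4201 ≈ 4678.813 mm = 4678.813/304.8 ft = 15.3504 ft.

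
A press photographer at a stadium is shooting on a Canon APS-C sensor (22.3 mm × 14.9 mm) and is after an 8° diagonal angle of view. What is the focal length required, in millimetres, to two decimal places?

Sensor diagonal = √(22.3² + 14.9²) = √719.3000 ≈ 26.8198 mm.
From α = 2·arctan(d/2f) we get f = d / (2·tan(α/2)).
With d = 26.8198 mm and α/2 = 4°, tan(α/2) ≈ 0.06993, so f ≈ 26.8198 / 0.13985 ≈ 191.7703 mm.

191.77 mm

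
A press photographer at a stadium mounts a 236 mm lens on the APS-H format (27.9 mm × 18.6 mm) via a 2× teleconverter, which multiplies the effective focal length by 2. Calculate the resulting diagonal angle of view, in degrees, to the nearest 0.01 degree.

4.07°

Effective focal length f = 236 × 2 = 472 mm.
Sensor diagonal = √(27.9² + 18.6²) = √1124.3700 ≈ 33.5316 mm.
α = 2·arctan(33.532 / (2 × 472)) = 2·arctan(0.03552) ≈ 4.0687°.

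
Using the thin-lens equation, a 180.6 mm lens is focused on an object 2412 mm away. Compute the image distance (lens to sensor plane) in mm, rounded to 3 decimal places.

195.217 mm

1/dᵢ = 1/f − 1/dₒ = 1/180.6 − 1/2412 = 0.0051225 mm⁻¹.
dᵢ = 1/0.0051225 ≈ 195.2170 mm.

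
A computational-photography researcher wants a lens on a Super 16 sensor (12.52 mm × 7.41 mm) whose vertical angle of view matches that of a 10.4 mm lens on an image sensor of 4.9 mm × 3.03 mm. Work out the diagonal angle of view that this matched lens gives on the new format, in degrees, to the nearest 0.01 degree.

Equal vertical AOV ⇒ f₂ = f₁ · 7.41/3.03 = 10.4 × 2.44554 ≈ 25.4337 mm.
Sensor diagonal = √(12.52² + 7.41²) = √211.6585 ≈ 14.5485 mm.
Diagonal AOV on the new format = 2·arctan(14.5485 / (2 × 25.4337)) = 2·arctan(0.28601) ≈ 31.9220°.

31.92°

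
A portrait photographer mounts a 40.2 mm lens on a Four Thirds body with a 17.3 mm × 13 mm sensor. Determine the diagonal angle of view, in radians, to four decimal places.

Sensor diagonal = √(17.3² + 13²) = √468.2900 ≈ 21.6400 mm.
Angle of view α = 2·arctan(d/2f) with d = 21.6400 mm and f = 40.2 mm.
d/2f = 0.26915; arctan(0.26915) ≈ 0.2629 rad, so α ≈ 0.5258 rad.

0.5258 rad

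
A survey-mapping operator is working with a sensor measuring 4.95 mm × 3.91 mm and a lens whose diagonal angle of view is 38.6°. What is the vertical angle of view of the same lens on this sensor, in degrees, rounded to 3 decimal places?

24.494°

Sensor diagonal = √(4.95² + 3.91²) = √39.7906 ≈ 6.3080 mm.
From the diagonal AOV: f = 6.3080 / (2·tan(19.3°)) = 6.3080 / 0.70039 ≈ 9.0064 mm.
Vertical AOV = 2·arctan(3.91 / (2 × 9.0064)) = 2·arctan(0.21707) ≈ 24.4942°.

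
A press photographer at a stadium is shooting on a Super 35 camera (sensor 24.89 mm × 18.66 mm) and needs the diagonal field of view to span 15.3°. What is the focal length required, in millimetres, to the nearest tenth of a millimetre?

115.8 mm

Sensor diagonal = √(24.89² + 18.66²) = √967.7077 ≈ 31.1080 mm.
From α = 2·arctan(d/2f) we get f = d / (2·tan(α/2)).
With d = 31.1080 mm and α/2 = 7.65°, tan(α/2) ≈ 0.13432, so f ≈ 31.1080 / 0.26863 ≈ 115.8009 mm.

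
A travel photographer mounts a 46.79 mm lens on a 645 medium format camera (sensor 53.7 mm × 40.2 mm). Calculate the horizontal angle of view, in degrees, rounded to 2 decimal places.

59.70°

Angle of view α = 2·arctan(w/2f) with w = 53.7 mm and f = 46.79 mm.
w/2f = 0.57384; arctan(0.57384) ≈ 29.8490°, so α ≈ 59.6979°.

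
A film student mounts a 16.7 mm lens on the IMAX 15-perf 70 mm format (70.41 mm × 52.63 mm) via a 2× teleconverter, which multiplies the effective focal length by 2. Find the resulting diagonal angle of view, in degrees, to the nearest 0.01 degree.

Effective focal length f = 16.7 × 2 = 33.4 mm.
Sensor diagonal = √(70.41² + 52.63²) = √7727.4850 ≈ 87.9061 mm.
α = 2·arctan(87.906 / (2 × 33.4)) = 2·arctan(1.31596) ≈ 105.5375°.

105.54°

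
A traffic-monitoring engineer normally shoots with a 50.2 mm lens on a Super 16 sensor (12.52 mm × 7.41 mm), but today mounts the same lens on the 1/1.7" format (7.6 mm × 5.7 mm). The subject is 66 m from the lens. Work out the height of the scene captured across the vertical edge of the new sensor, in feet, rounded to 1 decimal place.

The focal length stays 50.2 mm; the relevant sensor dimension is now h = 5.7 mm. Object distance dₒ = 66 m = 66000 mm.
Thin-lens field height W = h·(dₒ − f)/f = 5.7 × (66000 − 50.2)/50.2 ≈ 7488.324 mm = 7488.324/304.8 ft = 24.568 ft.

24.6 ft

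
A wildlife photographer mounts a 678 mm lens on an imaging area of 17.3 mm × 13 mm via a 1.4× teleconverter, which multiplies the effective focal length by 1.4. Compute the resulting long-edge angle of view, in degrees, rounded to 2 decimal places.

1.04°

Effective focal length f = 678 × 1.4 = 949.2 mm.
α = 2·arctan(17.3 / (2 × 949.2)) = 2·arctan(0.00911) ≈ 1.0442°.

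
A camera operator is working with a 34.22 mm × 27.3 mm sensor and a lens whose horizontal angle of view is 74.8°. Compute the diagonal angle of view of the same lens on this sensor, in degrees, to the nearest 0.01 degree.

From the horizontal AOV: f = 34.22 / (2·tan(37.4°)) = 34.22 / 1.52912 ≈ 22.3790 mm.
Sensor diagonal = √(34.22² + 27.3²) = √1916.2984 ≈ 43.7755 mm.
Diagonal AOV = 2·arctan(43.7755 / (2 × 22.3790)) = 2·arctan(0.97805) ≈ 88.7286°.

88.73°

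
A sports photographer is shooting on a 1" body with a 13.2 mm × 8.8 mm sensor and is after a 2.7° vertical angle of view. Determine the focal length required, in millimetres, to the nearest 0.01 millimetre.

186.71 mm

From α = 2·arctan(h/2f) we get f = h / (2·tan(α/2)).
With h = 8.8 mm and α/2 = 1.35°, tan(α/2) ≈ 0.02357, so f ≈ 8.8 / 0.04713 ≈ 186.7072 mm.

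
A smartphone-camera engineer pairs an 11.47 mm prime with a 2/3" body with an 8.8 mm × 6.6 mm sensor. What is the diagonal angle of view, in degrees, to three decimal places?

Sensor diagonal = √(8.8² + 6.6²) = √121.0000 ≈ 11.0000 mm.
Angle of view α = 2·arctan(d/2f) with d = 11.0000 mm and f = 11.47 mm.
d/2f = 0.47951; arctan(0.47951) ≈ 25.6183°, so α ≈ 51.2365°.

51.237°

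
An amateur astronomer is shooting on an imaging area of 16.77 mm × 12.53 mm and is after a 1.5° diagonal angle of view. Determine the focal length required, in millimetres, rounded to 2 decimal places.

799.58 mm

Sensor diagonal = √(16.77² + 12.53²) = √438.2338 ≈ 20.9340 mm.
From α = 2·arctan(d/2f) we get f = d / (2·tan(α/2)).
With d = 20.9340 mm and α/2 = 0.75°, tan(α/2) ≈ 0.01309, so f ≈ 20.9340 / 0.02618 ≈ 799.5755 mm.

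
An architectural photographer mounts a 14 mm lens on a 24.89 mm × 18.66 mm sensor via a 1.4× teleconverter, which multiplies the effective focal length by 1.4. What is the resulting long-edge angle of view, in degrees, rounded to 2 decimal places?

Effective focal length f = 14 × 1.4 = 19.6 mm.
α = 2·arctan(24.89 / (2 × 19.6)) = 2·arctan(0.63495) ≈ 64.8269°.

64.83°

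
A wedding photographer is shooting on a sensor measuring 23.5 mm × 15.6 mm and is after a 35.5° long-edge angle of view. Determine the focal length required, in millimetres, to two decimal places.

36.71 mm

From α = 2·arctan(w/2f) we get f = w / (2·tan(α/2)).
With w = 23.5 mm and α/2 = 17.75°, tan(α/2) ≈ 0.32010, so f ≈ 23.5 / 0.64021 ≈ 36.7070 mm.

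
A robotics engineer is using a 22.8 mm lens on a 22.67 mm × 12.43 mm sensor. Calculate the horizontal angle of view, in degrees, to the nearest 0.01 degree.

Angle of view α = 2·arctan(w/2f) with w = 22.67 mm and f = 22.8 mm.
w/2f = 0.49715; arctan(0.49715) ≈ 26.4342°, so α ≈ 52.8685°.

52.87°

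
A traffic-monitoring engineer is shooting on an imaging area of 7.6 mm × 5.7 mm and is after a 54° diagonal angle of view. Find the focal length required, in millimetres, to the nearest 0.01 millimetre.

Sensor diagonal = √(7.6² + 5.7²) = √90.2500 ≈ 9.5000 mm.
From α = 2·arctan(d/2f) we get f = d / (2·tan(α/2)).
With d = 9.5000 mm and α/2 = 27°, tan(α/2) ≈ 0.50953, so f ≈ 9.5000 / 1.01905 ≈ 9.3224 mm.

9.32 mm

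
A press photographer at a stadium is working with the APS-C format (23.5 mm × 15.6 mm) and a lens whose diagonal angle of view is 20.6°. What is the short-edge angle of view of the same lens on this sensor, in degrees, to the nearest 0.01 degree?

11.48°

Sensor diagonal = √(23.5² + 15.6²) = √795.6100 ≈ 28.2066 mm.
From the diagonal AOV: f = 28.2066 / (2·tan(10.3°)) = 28.2066 / 0.36346 ≈ 77.6053 mm.
Short-edge AOV = 2·arctan(15.6 / (2 × 77.6053)) = 2·arctan(0.10051) ≈ 11.4789°.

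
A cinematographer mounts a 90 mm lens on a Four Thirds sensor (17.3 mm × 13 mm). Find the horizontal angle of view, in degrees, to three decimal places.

Angle of view α = 2·arctan(w/2f) with w = 17.3 mm and f = 90 mm.
w/2f = 0.09611; arctan(0.09611) ≈ 5.4899°, so α ≈ 10.9798°.

10.980°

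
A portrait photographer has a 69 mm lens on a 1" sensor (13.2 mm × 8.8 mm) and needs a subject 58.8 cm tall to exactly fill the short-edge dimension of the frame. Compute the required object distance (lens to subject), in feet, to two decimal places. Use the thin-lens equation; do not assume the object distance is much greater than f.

W: 58.8 cm = 588 mm.
Magnification m = h/W = dᵢ/dₒ; combined with 1/f = 1/dₒ + 1/dᵢ this gives dₒ = f·(1 + W/h).
dₒ = 69 mm × (1 + 588/8.8) = 69 × 67.8182 ≈ 4679.455 mm = 4679.455/304.8 ft = 15.3525 ft.

15.35 ft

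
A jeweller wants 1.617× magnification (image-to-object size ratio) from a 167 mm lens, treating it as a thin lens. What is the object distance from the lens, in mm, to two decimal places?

270.28 mm

With m = dᵢ/dₒ and 1/f = 1/dₒ + 1/dᵢ, substituting dᵢ = m·dₒ gives 1/f = (1 + 1/m)/dₒ, hence dₒ = f·(1 + 1/m).
dₒ = 167 × (1 + 1/1.617) = 167 × 1.61843 ≈ 270.278 mm.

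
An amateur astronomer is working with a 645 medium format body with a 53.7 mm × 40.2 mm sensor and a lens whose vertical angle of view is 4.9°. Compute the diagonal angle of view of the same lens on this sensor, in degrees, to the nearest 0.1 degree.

From the vertical AOV: f = 40.2 / (2·tan(2.45°)) = 40.2 / 0.08557 ≈ 469.7727 mm.
Sensor diagonal = √(53.7² + 40.2²) = √4499.7300 ≈ 67.0800 mm.
Diagonal AOV = 2·arctan(67.0800 / (2 × 469.7727)) = 2·arctan(0.07140) ≈ 8.1675°.

8.2°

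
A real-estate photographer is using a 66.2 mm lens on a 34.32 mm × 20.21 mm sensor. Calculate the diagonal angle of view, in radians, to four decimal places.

0.5844 rad

Sensor diagonal = √(34.32² + 20.21²) = √1586.3065 ≈ 39.8285 mm.
Angle of view α = 2·arctan(d/2f) with d = 39.8285 mm and f = 66.2 mm.
d/2f = 0.30082; arctan(0.30082) ≈ 0.2922 rad, so α ≈ 0.5844 rad.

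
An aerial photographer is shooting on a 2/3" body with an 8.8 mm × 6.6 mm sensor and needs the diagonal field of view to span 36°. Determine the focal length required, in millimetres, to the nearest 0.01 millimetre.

Sensor diagonal = √(8.8² + 6.6²) = √121.0000 ≈ 11.0000 mm.
From α = 2·arctan(d/2f) we get f = d / (2·tan(α/2)).
With d = 11.0000 mm and α/2 = 18°, tan(α/2) ≈ 0.32492, so f ≈ 11.0000 / 0.64984 ≈ 16.9273 mm.

16.93 mm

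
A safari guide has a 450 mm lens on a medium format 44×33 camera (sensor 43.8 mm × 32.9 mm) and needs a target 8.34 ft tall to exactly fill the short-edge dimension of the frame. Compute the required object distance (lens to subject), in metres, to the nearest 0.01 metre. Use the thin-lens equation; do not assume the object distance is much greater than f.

35.22 m

W: 8.34 ft × 304.8 mm/ft = 2542.03 mm.
Magnification m = h/W = dᵢ/dₒ; combined with 1/f = 1/dₒ + 1/dᵢ this gives dₒ = f·(1 + W/h).
dₒ = 450 mm × (1 + 2542.03/32.9) = 450 × 78.2654 ≈ 35219.434 mm = 35.2194 m.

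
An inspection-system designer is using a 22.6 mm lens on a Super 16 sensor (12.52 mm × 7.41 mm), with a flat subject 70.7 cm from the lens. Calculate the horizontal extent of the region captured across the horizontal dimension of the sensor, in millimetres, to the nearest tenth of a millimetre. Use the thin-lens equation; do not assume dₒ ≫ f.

dₒ: 70.7 cm = 707 mm.
Similar triangles through the lens centre give W/dₒ = w/dᵢ; with 1/f = 1/dₒ + 1/dᵢ this gives W = w·(dₒ − f)/f.
W = 12.52 mm × (707 − 22.6) / 22.6 = 12.52 × 30.2832 ≈ 379.145 mm.

379.1 mm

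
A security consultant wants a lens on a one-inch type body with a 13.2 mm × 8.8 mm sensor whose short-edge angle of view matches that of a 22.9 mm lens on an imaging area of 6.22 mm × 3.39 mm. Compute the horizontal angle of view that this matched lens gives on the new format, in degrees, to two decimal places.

12.67°

Equal short-edge AOV ⇒ f₂ = f₁ · 8.8/3.39 = 22.9 × 2.59587 ≈ 59.4454 mm.
Horizontal AOV on the new format = 2·arctan(13.2 / (2 × 59.4454)) = 2·arctan(0.11103) ≈ 12.6708°.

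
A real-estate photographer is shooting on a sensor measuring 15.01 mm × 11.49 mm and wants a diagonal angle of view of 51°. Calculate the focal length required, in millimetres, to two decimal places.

Sensor diagonal = √(15.01² + 11.49²) = √357.3202 ≈ 18.9029 mm.
From α = 2·arctan(d/2f) we get f = d / (2·tan(α/2)).
With d = 18.9029 mm and α/2 = 25.5°, tan(α/2) ≈ 0.47698, so f ≈ 18.9029 / 0.95395 ≈ 19.8154 mm.

19.82 mm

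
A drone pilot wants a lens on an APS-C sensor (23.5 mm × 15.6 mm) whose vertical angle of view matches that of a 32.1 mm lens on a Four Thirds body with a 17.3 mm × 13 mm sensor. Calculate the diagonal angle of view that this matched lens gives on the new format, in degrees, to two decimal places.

40.22°

Equal vertical AOV ⇒ f₂ = f₁ · 15.6/13 = 32.1 × 1.20000 ≈ 38.5200 mm.
Sensor diagonal = √(23.5² + 15.6²) = √795.6100 ≈ 28.2066 mm.
Diagonal AOV on the new format = 2·arctan(28.2066 / (2 × 38.5200)) = 2·arctan(0.36613) ≈ 40.2183°.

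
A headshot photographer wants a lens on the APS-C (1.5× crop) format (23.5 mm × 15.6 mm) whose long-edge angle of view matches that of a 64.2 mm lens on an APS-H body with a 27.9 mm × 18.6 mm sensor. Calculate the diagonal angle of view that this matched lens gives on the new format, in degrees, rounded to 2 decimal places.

Equal long-edge AOV ⇒ f₂ = f₁ · 23.5/27.9 = 64.2 × 0.84229 ≈ 54.0753 mm.
Sensor diagonal = √(23.5² + 15.6²) = √795.6100 ≈ 28.2066 mm.
Diagonal AOV on the new format = 2·arctan(28.2066 / (2 × 54.0753)) = 2·arctan(0.26081) ≈ 29.2352°.

29.24°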